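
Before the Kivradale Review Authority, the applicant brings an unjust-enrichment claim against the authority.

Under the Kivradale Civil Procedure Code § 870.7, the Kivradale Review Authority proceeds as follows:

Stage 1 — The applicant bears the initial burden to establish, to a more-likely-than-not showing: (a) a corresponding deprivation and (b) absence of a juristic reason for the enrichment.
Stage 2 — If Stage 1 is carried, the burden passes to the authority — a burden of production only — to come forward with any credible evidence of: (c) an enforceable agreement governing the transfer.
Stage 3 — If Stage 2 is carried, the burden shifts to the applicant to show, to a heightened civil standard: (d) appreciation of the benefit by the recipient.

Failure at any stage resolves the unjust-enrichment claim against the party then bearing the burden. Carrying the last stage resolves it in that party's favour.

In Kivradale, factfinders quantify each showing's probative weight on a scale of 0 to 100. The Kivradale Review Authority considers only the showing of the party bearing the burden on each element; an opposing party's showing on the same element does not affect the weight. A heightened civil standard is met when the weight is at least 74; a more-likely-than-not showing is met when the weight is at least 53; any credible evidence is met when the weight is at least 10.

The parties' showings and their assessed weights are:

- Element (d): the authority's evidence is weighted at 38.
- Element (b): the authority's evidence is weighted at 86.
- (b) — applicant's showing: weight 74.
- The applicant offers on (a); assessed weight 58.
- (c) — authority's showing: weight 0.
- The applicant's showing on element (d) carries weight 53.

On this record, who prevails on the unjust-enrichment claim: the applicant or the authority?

At Stage 1 the applicant must meet a more-likely-than-not showing (weight is at least 53): on (a) the weight is 58, ≥ 53, so (a) meets the standard; on (b) the weight is 74 (the authority's 86 is given no effect), ≥ 53, so (b) meets the standard.
  The applicant carries Stage 1; the authority now bears the burden.
At Stage 2 the authority must meet any credible evidence (weight is at least 10): on (c) the weight is 0, which does not reach 10, so (c) does not meet the standard.
  The authority does not carry Stage 2.
The analysis ends at Stage 2; the applicant prevails.

applicant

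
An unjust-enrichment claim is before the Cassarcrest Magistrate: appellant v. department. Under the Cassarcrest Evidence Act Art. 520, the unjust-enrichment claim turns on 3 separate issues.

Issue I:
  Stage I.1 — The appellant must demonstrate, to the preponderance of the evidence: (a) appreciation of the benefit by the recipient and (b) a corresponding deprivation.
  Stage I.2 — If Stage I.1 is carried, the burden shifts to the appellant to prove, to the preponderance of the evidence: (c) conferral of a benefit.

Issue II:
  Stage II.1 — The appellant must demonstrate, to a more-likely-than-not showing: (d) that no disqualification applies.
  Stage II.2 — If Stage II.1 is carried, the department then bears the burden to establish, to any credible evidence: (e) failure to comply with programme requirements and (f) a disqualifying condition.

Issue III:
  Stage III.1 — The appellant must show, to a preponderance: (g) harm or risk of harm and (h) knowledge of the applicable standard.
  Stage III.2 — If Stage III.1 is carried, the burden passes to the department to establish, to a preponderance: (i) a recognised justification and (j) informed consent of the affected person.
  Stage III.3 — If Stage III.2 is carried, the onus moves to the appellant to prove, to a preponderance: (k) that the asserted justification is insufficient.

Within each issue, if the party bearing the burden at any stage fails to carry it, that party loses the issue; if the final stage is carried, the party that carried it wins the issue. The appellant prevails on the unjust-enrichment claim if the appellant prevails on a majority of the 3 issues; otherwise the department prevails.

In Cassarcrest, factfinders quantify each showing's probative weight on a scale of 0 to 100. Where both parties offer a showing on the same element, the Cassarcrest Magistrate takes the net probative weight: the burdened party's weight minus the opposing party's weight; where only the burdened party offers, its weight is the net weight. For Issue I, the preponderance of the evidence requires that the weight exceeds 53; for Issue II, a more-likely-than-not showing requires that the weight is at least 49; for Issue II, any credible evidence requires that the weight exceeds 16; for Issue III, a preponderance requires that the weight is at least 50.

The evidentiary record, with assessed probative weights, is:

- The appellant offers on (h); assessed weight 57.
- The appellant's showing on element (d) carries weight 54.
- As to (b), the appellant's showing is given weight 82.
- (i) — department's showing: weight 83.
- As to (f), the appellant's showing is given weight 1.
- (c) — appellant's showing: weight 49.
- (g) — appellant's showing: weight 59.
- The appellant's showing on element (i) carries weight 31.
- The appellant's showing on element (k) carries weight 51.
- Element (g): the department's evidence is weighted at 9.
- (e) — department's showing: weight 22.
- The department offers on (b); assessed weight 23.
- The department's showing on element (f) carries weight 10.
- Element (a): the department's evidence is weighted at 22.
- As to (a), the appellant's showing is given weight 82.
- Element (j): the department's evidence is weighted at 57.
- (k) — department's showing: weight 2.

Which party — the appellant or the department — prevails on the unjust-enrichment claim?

department

— Issue I —
Stage I.1 — burden on appellant; standard: the preponderance of the evidence (weight exceeds 53).
    (a): 82 − 22 = 60 > 53 [met]
    (b): 82 − 23 = 59 > 53 [met]
  Stage I.1 carried; the burden remains with the appellant.
Stage I.2 — burden on appellant; standard: the preponderance of the evidence (weight exceeds 53).
    (c): 49 ≤ 53 [not met]
  Stage I.2 not carried; the appellant fails its burden.
The department prevails on this issue.
— Issue II —
Stage II.1 (appellant, a more-likely-than-not showing, weight is at least 49): (d) 54 ≥ 49 — meets.
  The appellant carries Stage II.1; the department now bears the burden.
Stage II.2 (department, any credible evidence, weight exceeds 16): (e) 22 > 16 — meets; (f) net 10−1=9 ≤ 16 — fails.
  Not every element is met, so the department fails to carry Stage II.2.
The analysis ends at Stage II.2; the appellant prevails on this issue.
— Issue III —
Stage III.1 — burden on appellant; standard: a preponderance (weight is at least 50).
    (g): 59 − 9 = 50 ≥ 50 [met]
    (h): 57 ≥ 50 [met]
  Stage III.1 carried; the burden shifts to the department.
Stage III.2 — burden on department; standard: a preponderance (weight is at least 50).
    (i): 83 − 31 = 52 ≥ 50 [met]
    (j): 57 ≥ 50 [met]
  Stage III.2 carried; the burden shifts to the appellant.
Stage III.3 — burden on appellant; standard: a preponderance (weight is at least 50).
    (k): 51 − 2 = 49 < 50 [not met]
  Not every element is met, so the appellant fails to carry Stage III.3.
The department prevails on this issue.
Per-issue: Issue I → department; Issue II → appellant; Issue III → department. The appellant must prevail on a majority of issues; overall, the department prevails.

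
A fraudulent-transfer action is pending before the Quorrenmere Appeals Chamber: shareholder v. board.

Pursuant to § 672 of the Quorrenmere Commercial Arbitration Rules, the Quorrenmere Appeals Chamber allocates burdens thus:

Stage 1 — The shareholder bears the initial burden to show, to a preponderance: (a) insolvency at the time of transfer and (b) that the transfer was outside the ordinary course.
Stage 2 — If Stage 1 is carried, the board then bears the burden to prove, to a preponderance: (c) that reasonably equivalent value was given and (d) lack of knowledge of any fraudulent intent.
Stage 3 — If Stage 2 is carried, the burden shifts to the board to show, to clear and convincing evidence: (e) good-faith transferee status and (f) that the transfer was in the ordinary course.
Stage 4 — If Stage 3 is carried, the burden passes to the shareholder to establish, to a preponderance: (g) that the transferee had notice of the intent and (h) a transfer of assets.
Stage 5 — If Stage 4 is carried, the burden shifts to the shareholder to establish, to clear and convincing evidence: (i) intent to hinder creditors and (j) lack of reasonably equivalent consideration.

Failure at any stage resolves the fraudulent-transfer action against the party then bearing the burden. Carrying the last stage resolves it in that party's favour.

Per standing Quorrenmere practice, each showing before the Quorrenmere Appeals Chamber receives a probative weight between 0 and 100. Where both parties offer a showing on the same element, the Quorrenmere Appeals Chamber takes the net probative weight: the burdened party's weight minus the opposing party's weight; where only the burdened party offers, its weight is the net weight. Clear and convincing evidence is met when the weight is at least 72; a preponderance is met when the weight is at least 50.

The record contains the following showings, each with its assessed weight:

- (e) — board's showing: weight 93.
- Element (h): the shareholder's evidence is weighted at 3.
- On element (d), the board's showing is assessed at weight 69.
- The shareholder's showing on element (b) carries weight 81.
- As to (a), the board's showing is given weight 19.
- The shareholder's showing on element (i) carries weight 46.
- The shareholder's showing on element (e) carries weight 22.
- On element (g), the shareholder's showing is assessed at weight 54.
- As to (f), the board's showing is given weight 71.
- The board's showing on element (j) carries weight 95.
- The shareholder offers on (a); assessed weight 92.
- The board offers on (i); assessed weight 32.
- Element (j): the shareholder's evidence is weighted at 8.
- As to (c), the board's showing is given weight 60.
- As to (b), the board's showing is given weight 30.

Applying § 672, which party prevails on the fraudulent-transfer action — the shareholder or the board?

shareholder

Stage 1 (shareholder, a preponderance, weight is at least 50): (a) net 92−19=73 ≥ 50 — meets; (b) net 81−30=51 ≥ 50 — meets.
  Stage 1 is satisfied; the onus moves to the board.
Stage 2 (board, a preponderance, weight is at least 50): (c) 60 ≥ 50 — meets; (d) 69 ≥ 50 — meets.
  All elements met. The board retains the burden for Stage 3.
Stage 3 (board, clear and convincing evidence, weight is at least 72): (e) net 93−22=71 < 72 — fails; (f) 71 < 72 — fails.
  Stage 3 not carried; the board fails its burden.
So the shareholder prevails.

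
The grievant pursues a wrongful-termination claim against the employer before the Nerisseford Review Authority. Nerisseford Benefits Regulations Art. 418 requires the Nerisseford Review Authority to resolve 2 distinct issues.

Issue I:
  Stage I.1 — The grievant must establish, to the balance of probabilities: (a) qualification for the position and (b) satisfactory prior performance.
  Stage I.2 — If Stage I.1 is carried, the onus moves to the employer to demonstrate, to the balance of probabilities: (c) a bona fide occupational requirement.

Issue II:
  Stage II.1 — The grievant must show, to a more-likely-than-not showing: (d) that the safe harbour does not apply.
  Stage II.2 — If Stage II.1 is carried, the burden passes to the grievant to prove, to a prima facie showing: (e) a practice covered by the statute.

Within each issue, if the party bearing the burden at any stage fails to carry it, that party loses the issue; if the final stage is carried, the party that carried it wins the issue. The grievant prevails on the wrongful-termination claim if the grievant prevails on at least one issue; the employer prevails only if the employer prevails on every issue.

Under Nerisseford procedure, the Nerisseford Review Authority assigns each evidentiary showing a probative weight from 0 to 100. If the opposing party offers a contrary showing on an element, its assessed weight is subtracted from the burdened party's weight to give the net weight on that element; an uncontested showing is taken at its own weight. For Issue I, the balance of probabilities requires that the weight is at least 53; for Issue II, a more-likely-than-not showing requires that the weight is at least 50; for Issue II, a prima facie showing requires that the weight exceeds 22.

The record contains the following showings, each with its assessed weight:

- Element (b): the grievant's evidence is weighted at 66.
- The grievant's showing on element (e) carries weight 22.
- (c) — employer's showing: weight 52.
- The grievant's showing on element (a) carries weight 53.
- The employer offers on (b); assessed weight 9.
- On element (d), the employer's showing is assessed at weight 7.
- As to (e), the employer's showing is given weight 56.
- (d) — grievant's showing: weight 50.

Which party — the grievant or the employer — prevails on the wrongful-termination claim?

— Issue I —
At Stage I.1 the grievant must meet the balance of probabilities (weight is at least 53): on (a) the weight is 53, ≥ 53, so (a) meets the standard; on (b) the weight is 66 less the opposing 9 gives net 57, ≥ 53, so (b) meets the standard.
  The grievant carries Stage I.1; the employer now bears the burden.
At Stage I.2 the employer must meet the balance of probabilities (weight is at least 53): on (c) the weight is 52, which does not reach 53, so (c) does not meet the standard.
  Not every element is met, so the employer fails to carry Stage I.2.
So the grievant prevails on this issue.
— Issue II —
At Stage II.1 the grievant must meet a more-likely-than-not showing (weight is at least 50): on (d) the weight is 50 less the opposing 7 gives net 43, which does not reach 50, so (d) does not meet the standard.
  The grievant does not carry Stage II.1.
So the employer prevails on this issue.
Per-issue: Issue I → grievant; Issue II → employer. The grievant must prevail on at least one issue; overall, the grievant prevails.

grievant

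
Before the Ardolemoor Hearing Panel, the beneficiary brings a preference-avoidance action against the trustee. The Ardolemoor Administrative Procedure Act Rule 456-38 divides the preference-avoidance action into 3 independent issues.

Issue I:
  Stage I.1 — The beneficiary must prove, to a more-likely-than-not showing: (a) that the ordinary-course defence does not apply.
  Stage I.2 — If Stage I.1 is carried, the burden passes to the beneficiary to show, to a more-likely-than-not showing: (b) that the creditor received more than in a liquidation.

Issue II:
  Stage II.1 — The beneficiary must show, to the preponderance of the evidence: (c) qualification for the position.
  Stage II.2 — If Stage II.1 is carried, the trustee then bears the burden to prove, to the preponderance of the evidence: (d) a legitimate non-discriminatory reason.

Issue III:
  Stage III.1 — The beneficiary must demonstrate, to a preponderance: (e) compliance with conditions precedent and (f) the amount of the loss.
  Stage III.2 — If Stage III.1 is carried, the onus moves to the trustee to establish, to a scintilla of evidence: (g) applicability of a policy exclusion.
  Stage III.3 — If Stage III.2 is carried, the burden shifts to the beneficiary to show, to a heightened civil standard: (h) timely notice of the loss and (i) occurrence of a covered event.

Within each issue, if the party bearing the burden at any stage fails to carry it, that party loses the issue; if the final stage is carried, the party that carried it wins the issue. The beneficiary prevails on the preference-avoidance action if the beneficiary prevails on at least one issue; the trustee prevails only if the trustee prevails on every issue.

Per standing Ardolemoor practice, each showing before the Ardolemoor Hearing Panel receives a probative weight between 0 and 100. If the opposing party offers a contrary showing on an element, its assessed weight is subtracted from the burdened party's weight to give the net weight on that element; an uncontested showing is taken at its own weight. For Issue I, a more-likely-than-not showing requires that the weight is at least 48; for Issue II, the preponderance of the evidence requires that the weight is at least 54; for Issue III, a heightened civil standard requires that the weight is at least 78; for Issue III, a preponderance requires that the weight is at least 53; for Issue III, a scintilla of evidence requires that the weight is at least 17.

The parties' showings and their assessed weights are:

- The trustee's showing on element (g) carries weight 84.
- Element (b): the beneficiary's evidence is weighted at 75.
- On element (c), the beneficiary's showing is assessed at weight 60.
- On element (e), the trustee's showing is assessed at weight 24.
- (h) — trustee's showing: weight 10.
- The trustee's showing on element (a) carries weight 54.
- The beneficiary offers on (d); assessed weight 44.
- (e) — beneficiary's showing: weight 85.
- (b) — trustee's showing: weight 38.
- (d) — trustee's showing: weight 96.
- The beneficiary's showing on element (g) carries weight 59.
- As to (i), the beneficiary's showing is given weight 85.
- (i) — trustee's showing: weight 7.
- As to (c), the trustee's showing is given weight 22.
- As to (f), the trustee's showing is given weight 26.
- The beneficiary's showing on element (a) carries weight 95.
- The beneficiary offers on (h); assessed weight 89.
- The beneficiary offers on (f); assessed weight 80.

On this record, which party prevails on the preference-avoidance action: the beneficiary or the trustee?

— Issue I —
Stage I.1 (beneficiary, a more-likely-than-not showing, weight is at least 48): (a) net 95−54=41 < 48 — fails.
  Not every element is met, so the beneficiary fails to carry Stage I.1.
The trustee prevails on this issue.
— Issue II —
Stage II.1 — burden on beneficiary; standard: the preponderance of the evidence (weight is at least 54).
    (c): 60 − 22 = 38 < 54 [not met]
  The beneficiary does not carry Stage II.1.
The analysis ends at Stage II.1; the trustee prevails on this issue.
— Issue III —
Stage III.1 — burden on beneficiary; standard: a preponderance (weight is at least 53).
    (e): 85 − 24 = 61 ≥ 53 [met]
    (f): 80 − 26 = 54 ≥ 53 [met]
  Stage III.1 is satisfied; the onus moves to the trustee.
Stage III.2 — burden on trustee; standard: a scintilla of evidence (weight is at least 17).
    (g): 84 − 59 = 25 ≥ 17 [met]
  Stage III.2 is satisfied; the onus moves to the beneficiary.
Stage III.3 — burden on beneficiary; standard: a heightened civil standard (weight is at least 78).
    (h): 89 − 10 = 79 ≥ 78 [met]
    (i): 85 − 7 = 78 ≥ 78 [met]
  All elements met at the final stage.
Every stage carried; the beneficiary prevails on this issue.
Per-issue: Issue I → trustee; Issue II → trustee; Issue III → beneficiary. The beneficiary must prevail on at least one issue; overall, the beneficiary prevails.

beneficiary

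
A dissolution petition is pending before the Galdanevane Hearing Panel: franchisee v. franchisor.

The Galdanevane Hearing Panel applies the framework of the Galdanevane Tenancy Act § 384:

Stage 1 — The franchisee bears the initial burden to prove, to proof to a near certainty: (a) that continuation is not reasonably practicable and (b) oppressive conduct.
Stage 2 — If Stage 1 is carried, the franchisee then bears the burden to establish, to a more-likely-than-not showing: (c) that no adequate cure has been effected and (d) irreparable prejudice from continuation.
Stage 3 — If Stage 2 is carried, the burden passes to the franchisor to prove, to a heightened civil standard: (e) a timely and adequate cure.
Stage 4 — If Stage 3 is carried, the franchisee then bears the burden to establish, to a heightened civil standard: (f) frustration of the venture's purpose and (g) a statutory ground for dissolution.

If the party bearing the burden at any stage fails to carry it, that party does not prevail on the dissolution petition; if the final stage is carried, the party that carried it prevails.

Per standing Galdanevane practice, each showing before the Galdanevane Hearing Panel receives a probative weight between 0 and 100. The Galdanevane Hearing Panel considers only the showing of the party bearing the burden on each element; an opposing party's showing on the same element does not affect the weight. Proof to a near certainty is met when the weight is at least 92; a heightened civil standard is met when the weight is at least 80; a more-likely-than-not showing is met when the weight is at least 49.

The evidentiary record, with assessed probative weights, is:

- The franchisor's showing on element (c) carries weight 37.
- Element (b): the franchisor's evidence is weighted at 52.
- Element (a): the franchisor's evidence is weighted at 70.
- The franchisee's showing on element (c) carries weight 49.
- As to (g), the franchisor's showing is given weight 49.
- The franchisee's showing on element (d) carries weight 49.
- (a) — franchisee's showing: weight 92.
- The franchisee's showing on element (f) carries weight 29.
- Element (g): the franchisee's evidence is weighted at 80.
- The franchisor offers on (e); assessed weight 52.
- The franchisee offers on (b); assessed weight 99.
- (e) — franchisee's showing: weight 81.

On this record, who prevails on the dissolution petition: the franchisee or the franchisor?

franchisee

Stage 1 — burden on franchisee; standard: proof to a near certainty (weight is at least 92).
    (a): 92 (franchisor's 70 disregarded) ≥ 92 [met]
    (b): 99 (franchisor's 52 disregarded) ≥ 92 [met]
  Stage 1 carried; the burden remains with the franchisee.
Stage 2 — burden on franchisee; standard: a more-likely-than-not showing (weight is at least 49).
    (c): 49 (franchisor's 37 disregarded) ≥ 49 [met]
    (d): 49 ≥ 49 [met]
  The franchisee carries Stage 2; the franchisor now bears the burden.
Stage 3 — burden on franchisor; standard: a heightened civil standard (weight is at least 80).
    (e): 52 (franchisee's 81 disregarded) < 80 [not met]
  Stage 3 not carried; the franchisor fails its burden.
The franchisee prevails.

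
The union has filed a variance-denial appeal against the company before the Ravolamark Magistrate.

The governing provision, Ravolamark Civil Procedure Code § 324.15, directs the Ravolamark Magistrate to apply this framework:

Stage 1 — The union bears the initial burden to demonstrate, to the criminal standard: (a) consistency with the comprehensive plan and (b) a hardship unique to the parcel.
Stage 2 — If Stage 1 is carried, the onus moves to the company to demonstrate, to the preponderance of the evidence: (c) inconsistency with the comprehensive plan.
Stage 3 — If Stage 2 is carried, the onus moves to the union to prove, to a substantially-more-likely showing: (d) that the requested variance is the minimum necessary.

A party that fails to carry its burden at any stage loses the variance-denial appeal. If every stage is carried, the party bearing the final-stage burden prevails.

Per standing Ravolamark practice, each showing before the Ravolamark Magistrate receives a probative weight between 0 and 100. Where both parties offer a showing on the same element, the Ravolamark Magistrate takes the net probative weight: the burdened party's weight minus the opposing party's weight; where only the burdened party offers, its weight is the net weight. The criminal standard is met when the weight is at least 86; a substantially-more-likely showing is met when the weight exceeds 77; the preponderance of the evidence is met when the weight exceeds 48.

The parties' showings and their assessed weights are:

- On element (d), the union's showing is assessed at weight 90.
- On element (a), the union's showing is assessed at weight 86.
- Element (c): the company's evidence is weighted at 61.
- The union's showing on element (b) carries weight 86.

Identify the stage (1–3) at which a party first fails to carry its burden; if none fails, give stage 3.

stage 3

At Stage 1 the union must meet the criminal standard (weight is at least 86): on (a) the weight is 86, which does reach 86, so (a) meets the standard; on (b) the weight is 86, which does reach 86, so (b) meets the standard.
  All elements met. The burden passes to the company.
At Stage 2 the company must meet the preponderance of the evidence (weight exceeds 48): on (c) the weight is 61, > 48, so (c) meets the standard.
  Stage 2 is satisfied; the onus moves to the union.
At Stage 3 the union must meet a substantially-more-likely showing (weight exceeds 77): on (d) the weight is 90, which does exceed 77, so (d) meets the standard.
  Stage 3 carried; the final stage is satisfied.
With every stage satisfied, the union prevails.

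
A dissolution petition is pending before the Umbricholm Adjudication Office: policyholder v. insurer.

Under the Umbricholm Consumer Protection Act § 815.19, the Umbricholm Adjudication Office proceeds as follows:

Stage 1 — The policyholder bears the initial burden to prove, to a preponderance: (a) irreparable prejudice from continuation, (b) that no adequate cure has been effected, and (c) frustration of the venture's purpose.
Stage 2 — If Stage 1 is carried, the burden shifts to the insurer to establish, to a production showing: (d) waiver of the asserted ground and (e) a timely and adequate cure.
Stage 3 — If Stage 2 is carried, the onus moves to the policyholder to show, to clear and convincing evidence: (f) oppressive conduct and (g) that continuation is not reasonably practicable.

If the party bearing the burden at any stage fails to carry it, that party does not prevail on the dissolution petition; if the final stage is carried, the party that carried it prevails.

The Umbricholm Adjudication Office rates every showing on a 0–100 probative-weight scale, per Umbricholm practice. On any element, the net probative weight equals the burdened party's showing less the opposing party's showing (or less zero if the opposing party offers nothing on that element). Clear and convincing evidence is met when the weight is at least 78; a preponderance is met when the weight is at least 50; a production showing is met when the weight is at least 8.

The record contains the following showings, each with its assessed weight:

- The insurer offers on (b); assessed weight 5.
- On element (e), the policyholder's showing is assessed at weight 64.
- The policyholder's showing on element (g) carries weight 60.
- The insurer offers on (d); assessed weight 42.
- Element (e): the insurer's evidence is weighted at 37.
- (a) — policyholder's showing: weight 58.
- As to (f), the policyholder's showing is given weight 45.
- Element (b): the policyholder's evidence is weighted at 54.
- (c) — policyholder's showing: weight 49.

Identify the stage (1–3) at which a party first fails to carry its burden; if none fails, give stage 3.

Stage 1 — burden on policyholder; standard: a preponderance (weight is at least 50).
    (a): 58 ≥ 50 [met]
    (b): 54 − 5 = 49 < 50 [not met]
    (c): 49 < 50 [not met]
  Not every element is met, so the policyholder fails to carry Stage 1.
The insurer prevails.

stage 1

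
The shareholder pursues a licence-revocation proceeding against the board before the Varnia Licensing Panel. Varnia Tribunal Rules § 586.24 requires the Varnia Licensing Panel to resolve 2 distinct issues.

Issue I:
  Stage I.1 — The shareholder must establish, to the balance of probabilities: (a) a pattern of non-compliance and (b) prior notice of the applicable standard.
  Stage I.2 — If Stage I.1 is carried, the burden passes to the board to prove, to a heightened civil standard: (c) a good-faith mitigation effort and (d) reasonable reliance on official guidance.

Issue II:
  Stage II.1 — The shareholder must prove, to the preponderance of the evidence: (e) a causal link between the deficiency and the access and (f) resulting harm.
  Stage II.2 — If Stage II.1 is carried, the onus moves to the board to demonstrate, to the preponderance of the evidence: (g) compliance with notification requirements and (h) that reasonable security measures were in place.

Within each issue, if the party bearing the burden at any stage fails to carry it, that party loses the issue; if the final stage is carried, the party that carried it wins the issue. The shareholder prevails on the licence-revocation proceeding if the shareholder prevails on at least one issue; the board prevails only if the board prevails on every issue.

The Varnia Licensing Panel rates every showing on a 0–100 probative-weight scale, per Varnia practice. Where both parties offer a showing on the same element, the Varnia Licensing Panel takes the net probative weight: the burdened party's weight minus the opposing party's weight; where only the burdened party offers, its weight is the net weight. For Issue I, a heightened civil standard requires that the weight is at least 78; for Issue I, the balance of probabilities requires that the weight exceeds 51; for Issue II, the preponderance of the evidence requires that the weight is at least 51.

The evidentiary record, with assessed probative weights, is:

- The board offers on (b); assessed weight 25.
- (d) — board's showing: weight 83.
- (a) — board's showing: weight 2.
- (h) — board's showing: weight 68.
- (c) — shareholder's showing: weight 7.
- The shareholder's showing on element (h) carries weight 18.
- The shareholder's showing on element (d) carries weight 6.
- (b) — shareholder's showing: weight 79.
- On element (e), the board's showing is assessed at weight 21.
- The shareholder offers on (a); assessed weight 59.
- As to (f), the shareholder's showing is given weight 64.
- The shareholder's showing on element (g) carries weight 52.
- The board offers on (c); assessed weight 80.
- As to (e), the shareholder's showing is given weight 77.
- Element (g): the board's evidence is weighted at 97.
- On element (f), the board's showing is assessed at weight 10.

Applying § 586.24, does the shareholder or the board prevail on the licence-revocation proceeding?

shareholder

— Issue I —
Stage I.1 (shareholder, the balance of probabilities, weight exceeds 51): (a) net 59−2=57 > 51 — meets; (b) net 79−25=54 > 51 — meets.
  The shareholder carries Stage I.1; the board now bears the burden.
Stage I.2 (board, a heightened civil standard, weight is at least 78): (c) net 80−7=73 < 78 — fails; (d) net 83−6=77 < 78 — fails.
  Not every element is met, so the board fails to carry Stage I.2.
So the shareholder prevails on this issue.
— Issue II —
At Stage II.1 the shareholder must meet the preponderance of the evidence (weight is at least 51): on (e) the weight is 77 less the opposing 21 gives net 56, ≥ 51, so (e) meets the standard; on (f) the weight is 64 less the opposing 10 gives net 54, which does reach 51, so (f) meets the standard.
  All elements met. The burden passes to the board.
At Stage II.2 the board must meet the preponderance of the evidence (weight is at least 51): on (g) the weight is 97 less the opposing 52 gives net 45, < 51, so (g) does not meet the standard; on (h) the weight is 68 less the opposing 18 gives net 50, < 51, so (h) does not meet the standard.
  The board does not carry Stage II.2.
The analysis ends at Stage II.2; the shareholder prevails on this issue.
Per-issue: Issue I → shareholder; Issue II → shareholder. The shareholder must prevail on at least one issue; overall, the shareholder prevails.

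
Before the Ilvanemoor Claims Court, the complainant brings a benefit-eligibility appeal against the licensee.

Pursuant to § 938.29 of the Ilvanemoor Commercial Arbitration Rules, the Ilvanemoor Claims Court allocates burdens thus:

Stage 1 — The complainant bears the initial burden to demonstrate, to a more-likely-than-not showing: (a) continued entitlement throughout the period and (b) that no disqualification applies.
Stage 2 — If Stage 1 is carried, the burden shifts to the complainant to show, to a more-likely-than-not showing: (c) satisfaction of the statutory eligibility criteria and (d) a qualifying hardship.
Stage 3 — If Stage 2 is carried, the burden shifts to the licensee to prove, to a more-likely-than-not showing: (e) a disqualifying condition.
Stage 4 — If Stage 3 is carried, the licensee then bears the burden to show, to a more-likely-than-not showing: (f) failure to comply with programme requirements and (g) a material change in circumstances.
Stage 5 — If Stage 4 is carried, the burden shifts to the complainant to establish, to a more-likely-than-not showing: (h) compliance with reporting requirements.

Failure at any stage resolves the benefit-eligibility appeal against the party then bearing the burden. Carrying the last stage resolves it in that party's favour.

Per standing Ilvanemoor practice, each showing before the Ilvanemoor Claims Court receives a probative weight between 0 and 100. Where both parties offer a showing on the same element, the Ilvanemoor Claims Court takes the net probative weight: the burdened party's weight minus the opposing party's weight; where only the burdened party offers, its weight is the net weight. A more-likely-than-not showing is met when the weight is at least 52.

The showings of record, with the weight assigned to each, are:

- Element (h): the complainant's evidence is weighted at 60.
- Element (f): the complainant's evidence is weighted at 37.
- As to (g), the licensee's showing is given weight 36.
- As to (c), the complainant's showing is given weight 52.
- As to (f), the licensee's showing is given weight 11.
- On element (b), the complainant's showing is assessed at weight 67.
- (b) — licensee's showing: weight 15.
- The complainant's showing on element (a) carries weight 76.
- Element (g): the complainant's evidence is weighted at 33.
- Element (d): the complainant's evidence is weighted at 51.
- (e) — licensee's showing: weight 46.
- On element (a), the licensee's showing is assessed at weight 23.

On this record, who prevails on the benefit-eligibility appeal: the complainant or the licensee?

Stage 1 (complainant, a more-likely-than-not showing, weight is at least 52): (a) net 76−23=53 ≥ 52 — meets; (b) net 67−15=52 ≥ 52 — meets.
  Stage 1 is satisfied; the complainant continues to bear the burden.
Stage 2 (complainant, a more-likely-than-not showing, weight is at least 52): (c) 52 ≥ 52 — meets; (d) 51 < 52 — fails.
  The complainant does not carry Stage 2.
So the licensee prevails.

licensee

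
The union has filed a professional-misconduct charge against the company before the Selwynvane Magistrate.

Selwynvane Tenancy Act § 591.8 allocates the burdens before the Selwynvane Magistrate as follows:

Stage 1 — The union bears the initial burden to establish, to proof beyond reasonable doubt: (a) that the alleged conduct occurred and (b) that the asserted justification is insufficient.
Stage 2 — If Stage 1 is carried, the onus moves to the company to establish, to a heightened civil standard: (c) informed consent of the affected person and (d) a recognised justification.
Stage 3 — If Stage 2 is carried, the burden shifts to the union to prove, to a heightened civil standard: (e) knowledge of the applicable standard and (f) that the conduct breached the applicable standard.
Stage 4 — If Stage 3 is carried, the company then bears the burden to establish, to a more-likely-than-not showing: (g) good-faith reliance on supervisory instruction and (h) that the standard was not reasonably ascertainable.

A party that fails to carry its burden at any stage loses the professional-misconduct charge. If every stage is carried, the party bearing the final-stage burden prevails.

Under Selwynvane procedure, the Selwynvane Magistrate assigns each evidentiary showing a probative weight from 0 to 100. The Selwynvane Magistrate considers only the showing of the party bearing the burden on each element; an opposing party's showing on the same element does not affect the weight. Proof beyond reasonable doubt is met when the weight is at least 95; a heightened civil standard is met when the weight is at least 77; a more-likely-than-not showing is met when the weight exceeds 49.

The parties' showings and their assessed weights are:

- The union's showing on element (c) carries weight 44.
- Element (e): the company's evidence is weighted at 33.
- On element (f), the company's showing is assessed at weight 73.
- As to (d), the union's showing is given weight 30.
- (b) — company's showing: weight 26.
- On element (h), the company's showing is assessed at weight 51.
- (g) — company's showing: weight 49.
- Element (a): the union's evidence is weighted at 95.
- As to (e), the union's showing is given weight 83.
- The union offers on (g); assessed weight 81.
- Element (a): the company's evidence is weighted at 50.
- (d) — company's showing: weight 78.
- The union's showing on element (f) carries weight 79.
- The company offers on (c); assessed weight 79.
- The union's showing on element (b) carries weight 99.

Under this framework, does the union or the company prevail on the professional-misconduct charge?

Stage 1 — burden on union; standard: proof beyond reasonable doubt (weight is at least 95).
    (a): 95 (company's 50 disregarded) ≥ 95 [met]
    (b): 99 (company's 26 disregarded) ≥ 95 [met]
  The union carries Stage 1; the company now bears the burden.
Stage 2 — burden on company; standard: a heightened civil standard (weight is at least 77).
    (c): 79 (union's 44 disregarded) ≥ 77 [met]
    (d): 78 (union's 30 disregarded) ≥ 77 [met]
  All elements met. The burden passes to the union.
Stage 3 — burden on union; standard: a heightened civil standard (weight is at least 77).
    (e): 83 (company's 33 disregarded) ≥ 77 [met]
    (f): 79 (company's 73 disregarded) ≥ 77 [met]
  The union carries Stage 3; the company now bears the burden.
Stage 4 — burden on company; standard: a more-likely-than-not showing (weight exceeds 49).
    (g): 49 (union's 81 disregarded) ≤ 49 [not met]
    (h): 51 > 49 [met]
  Not every element is met, so the company fails to carry Stage 4.
So the union prevails.

union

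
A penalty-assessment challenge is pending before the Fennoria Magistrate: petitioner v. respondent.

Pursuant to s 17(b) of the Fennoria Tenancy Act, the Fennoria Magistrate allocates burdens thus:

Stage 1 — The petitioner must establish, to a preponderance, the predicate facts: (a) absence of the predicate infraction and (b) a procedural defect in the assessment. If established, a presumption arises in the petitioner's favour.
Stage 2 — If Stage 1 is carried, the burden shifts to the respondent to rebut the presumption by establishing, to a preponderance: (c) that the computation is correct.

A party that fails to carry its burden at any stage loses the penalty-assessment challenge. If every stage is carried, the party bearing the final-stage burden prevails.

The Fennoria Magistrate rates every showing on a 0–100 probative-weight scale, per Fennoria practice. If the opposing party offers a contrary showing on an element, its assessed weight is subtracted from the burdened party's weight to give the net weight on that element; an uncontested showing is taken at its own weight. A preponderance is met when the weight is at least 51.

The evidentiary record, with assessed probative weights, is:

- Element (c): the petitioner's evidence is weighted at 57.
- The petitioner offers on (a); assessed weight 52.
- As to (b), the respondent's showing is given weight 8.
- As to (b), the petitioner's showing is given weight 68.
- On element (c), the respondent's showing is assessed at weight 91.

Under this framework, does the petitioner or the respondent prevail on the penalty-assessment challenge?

At Stage 1 the petitioner must meet a preponderance (weight is at least 51): on (a) the weight is 52, which does reach 51, so (a) meets the standard; on (b) the weight is 68 less the opposing 8 gives net 60, which does reach 51, so (b) meets the standard.
  The petitioner carries Stage 1; the respondent now bears the burden.
At Stage 2 the respondent must meet a preponderance (weight is at least 51): on (c) the weight is 91 less the opposing 57 gives net 34, < 51, so (c) does not meet the standard.
  Not every element is met, so the respondent fails to carry Stage 2.
The analysis ends at Stage 2; the petitioner prevails.

petitioner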